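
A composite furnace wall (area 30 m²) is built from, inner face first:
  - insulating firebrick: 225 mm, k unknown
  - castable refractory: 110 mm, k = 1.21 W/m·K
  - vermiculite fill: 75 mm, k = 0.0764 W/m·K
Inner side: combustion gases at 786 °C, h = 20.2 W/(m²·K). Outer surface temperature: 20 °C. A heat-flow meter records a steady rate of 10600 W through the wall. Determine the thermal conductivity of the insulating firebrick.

Model the wall as resistances in series:
R_inner film = 1/(h_i·A) = 1/(20.2×30) = 0.00165 K/W
R_castable refractory = L/(kA) = 0.11/(1.21×30) = 0.00303 K/W
R_vermiculite fill = L/(kA) = 0.075/(0.0764×30) = 0.03272 K/W
Sum of known resistances R_other = 0.0374 K/W
Total R = ΔT/Q = 766/10600 = 0.07226 K/W
R_insulating firebrick = R_total − R_other = 0.03486 K/W
k = L/(R·A) = 0.225/(0.03486×30)

k ≈ 0.215 W/(m·K)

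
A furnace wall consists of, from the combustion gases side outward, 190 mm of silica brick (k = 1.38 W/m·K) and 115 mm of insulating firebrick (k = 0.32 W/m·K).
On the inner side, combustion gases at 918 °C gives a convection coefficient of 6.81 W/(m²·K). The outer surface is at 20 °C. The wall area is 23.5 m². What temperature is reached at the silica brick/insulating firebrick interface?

T ≈ 521 °C

Treating each layer as a thermal resistance in series:
R_inner film = 1/(h_i·A) = 1/(6.81×23.5) = 0.006249 K/W
R_silica brick = L/(kA) = 0.19/(1.38×23.5) = 0.005859 K/W
R_insulating firebrick = L/(kA) = 0.115/(0.32×23.5) = 0.01529 K/W
R_total = 0.0274 K/W;  Q = ΔT/R_total = 898/0.0274 = 32770 W
T_interface = T_inner − Q·ΣR(inner→interface) = 918 − 32800×0.01211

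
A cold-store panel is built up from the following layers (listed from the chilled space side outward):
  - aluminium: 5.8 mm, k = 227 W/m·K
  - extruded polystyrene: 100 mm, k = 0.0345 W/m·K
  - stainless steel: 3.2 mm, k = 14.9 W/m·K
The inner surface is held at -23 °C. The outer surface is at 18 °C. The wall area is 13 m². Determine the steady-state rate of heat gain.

Q ≈ 184 W

Series thermal resistances:
R_aluminium = L/(kA) = 0.0058/(227×13) = 1.965×10^-6 K/W
R_extruded polystyrene = L/(kA) = 0.1/(0.0345×13) = 0.223 K/W
R_stainless steel = L/(kA) = 0.0032/(14.9×13) = 1.652×10^-5 K/W
R_total = 0.223 K/W
Q = ΔT / R_total = 41 / 0.223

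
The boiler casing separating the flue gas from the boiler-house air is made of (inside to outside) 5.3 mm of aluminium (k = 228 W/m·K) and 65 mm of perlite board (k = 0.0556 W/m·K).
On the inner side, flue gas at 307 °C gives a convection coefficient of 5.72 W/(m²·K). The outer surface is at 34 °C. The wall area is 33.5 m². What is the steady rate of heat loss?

Q ≈ 6810 W

Treating each layer as a thermal resistance in series:
R_inner film = 1/(h_i·A) = 1/(5.72×33.5) = 0.005219 K/W
R_aluminium = L/(kA) = 0.0053/(228×33.5) = 6.939×10^-7 K/W
R_perlite board = L/(kA) = 0.065/(0.0556×33.5) = 0.0349 K/W
R_total = 0.04012 K/W
Q = ΔT / R_total = 273 / 0.04012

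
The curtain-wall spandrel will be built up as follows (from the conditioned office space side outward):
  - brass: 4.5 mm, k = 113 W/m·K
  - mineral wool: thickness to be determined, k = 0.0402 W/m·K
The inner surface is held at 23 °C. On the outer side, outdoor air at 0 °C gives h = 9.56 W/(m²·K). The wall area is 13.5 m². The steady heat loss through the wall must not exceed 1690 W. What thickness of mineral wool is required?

L ≈ 3.18 mm

Treating each layer as a thermal resistance in series:
R_brass = L/(kA) = 0.0045/(113×13.5) = 2.95×10^-6 K/W
R_outer film = 1/(h_o·A) = 1/(9.56×13.5) = 0.007748 K/W
Sum of the known resistances R_other = 0.007751 K/W
Required total resistance R_tot = ΔT/Q_allow = 23/1690 = 0.01361 K/W
R_mineral wool = R_tot − R_other = 0.005858 K/W
L = R·k·A = 0.005858×0.0402×13.5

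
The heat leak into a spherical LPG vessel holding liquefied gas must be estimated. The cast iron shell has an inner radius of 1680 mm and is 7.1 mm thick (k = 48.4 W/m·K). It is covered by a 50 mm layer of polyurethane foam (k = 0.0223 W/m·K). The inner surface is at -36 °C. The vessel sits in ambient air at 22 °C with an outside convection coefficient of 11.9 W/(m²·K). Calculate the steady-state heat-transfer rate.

Q ≈ 919 W

Each spherical layer contributes R = (1/r_i − 1/r_o)/(4πk):
R_cast iron shell = (1/1.68 − 1/1.6871)/(4π×48.4) = 4.119×10^-6 K/W
R_polyurethane foam = (1/1.6871 − 1/1.7371)/(4π×0.0223) = 0.06088 K/W
R_outer film = 1/(h·4πr_o²) = 1/(11.9×4π×1.7371²) = 0.002216 K/W
R_total = 0.0631 K/W
Q = ΔT/R_total = 58/0.0631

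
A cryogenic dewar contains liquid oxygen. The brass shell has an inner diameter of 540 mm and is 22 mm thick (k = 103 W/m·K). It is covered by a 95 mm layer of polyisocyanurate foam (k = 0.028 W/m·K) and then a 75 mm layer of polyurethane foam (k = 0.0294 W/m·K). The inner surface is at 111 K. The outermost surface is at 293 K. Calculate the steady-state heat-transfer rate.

Spherical conduction: R = (1/r_in − 1/r_out)/(4πk) per layer; series-sum.
R_brass shell = (1/0.27 − 1/0.292)/(4π×103) = 2.156×10^-4 K/W
R_polyisocyanurate foam = (1/0.292 − 1/0.387)/(4π×0.028) = 2.389 K/W
R_polyurethane foam = (1/0.387 − 1/0.462)/(4π×0.0294) = 1.135 K/W
R_total = 3.525 K/W
Q = ΔT/R_total = 182/3.525

Q ≈ 51.6 W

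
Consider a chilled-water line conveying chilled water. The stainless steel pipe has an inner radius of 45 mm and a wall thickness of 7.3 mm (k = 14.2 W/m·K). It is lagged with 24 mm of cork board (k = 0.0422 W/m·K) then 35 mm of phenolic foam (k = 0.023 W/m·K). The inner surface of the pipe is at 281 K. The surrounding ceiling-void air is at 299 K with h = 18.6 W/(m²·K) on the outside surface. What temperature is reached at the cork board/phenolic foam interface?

Per-layer cylindrical resistances, series-summed:
R_stainless steel pipe wall = ln(52.3/45)/(2π×14.2×1) = 0.001685 K/W
R_cork board = ln(76.3/52.3)/(2π×0.0422×1) = 1.424 K/W
R_phenolic foam = ln(111.3/76.3)/(2π×0.023×1) = 2.613 K/W
R_outer film = 1/(h_o·2πr_oL) = 1/(18.6×2π×0.1113×1) = 0.07688 K/W
R_total = 4.116 K/W
Q = ΔT/R_total = 18/4.116
Q = 4.37 W/m
T_interface = T_inner + Q·ΣR(inner→interface) = 281 + 4.37×1.426

T ≈ 287 K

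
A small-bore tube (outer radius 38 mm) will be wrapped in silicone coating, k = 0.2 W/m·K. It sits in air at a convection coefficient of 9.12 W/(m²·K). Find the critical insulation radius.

r_cr ≈ 21.9 mm

For a cylinder r_cr = k/h = 0.2/9.12
r_cr = 21.9 mm; since the bare radius (38 mm) is above r_cr, any added insulation will reduce heat loss.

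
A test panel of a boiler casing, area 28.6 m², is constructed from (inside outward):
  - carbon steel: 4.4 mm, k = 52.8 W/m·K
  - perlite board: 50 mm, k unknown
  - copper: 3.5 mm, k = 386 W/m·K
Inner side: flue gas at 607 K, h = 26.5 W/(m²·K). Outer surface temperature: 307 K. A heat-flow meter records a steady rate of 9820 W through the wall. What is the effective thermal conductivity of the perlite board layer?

Treating each layer as a thermal resistance in series:
R_inner film = 1/(h_i·A) = 1/(26.5×28.6) = 0.001319 K/W
R_carbon steel = L/(kA) = 0.0044/(52.8×28.6) = 2.914×10^-6 K/W
R_copper = L/(kA) = 0.0035/(386×28.6) = 3.17×10^-7 K/W
Sum of known resistances R_other = 0.001323 K/W
Total R = ΔT/Q = 300/9820 = 0.03055 K/W
R_perlite board = R_total − R_other = 0.02923 K/W
k = L/(R·A) = 0.05/(0.02923×28.6)

k ≈ 0.0598 W/(m·K)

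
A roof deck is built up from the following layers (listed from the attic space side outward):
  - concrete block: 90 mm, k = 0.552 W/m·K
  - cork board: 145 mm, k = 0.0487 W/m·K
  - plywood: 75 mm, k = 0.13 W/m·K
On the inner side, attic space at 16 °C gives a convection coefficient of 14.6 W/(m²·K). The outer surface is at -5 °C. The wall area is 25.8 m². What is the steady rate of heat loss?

Q ≈ 143 W

Series thermal resistances:
R_inner film = 1/(h_i·A) = 1/(14.6×25.8) = 0.002655 K/W
R_concrete block = L/(kA) = 0.09/(0.552×25.8) = 0.00632 K/W
R_cork board = L/(kA) = 0.145/(0.0487×25.8) = 0.1154 K/W
R_plywood = L/(kA) = 0.075/(0.13×25.8) = 0.02236 K/W
R_total = 0.1467 K/W
Q = ΔT / R_total = 21 / 0.1467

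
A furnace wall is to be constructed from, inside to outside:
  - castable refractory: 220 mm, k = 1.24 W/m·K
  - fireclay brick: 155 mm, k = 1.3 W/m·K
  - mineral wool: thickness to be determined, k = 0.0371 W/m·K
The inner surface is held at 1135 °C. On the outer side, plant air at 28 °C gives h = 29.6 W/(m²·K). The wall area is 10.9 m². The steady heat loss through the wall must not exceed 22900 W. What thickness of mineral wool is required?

L ≈ 7.29 mm

Treating each layer as a thermal resistance in series:
R_castable refractory = L/(kA) = 0.22/(1.24×10.9) = 0.01628 K/W
R_fireclay brick = L/(kA) = 0.155/(1.3×10.9) = 0.01094 K/W
R_outer film = 1/(h_o·A) = 1/(29.6×10.9) = 0.003099 K/W
Sum of the known resistances R_other = 0.03032 K/W
Required total resistance R_tot = ΔT/Q_allow = 1107/22900 = 0.04834 K/W
R_mineral wool = R_tot − R_other = 0.01803 K/W
L = R·k·A = 0.01803×0.0371×10.9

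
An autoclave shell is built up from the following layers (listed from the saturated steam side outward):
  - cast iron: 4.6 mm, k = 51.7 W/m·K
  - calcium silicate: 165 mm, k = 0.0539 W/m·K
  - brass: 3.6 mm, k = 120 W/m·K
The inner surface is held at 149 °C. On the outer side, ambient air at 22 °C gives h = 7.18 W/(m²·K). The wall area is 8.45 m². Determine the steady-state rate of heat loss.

Q ≈ 335 W

Thermal resistances in series:
R_cast iron = L/(kA) = 0.0046/(51.7×8.45) = 1.053×10^-5 K/W
R_calcium silicate = L/(kA) = 0.165/(0.0539×8.45) = 0.3623 K/W
R_brass = L/(kA) = 0.0036/(120×8.45) = 3.55×10^-6 K/W
R_outer film = 1/(h_o·A) = 1/(7.18×8.45) = 0.01648 K/W
R_total = 0.3788 K/W
Q = ΔT / R_total = 127 / 0.3788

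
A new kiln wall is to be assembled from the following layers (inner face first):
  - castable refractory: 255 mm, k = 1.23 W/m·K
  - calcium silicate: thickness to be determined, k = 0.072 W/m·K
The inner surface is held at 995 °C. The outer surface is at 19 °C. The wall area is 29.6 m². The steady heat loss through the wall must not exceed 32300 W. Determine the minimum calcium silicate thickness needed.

Using the resistance-network approach (series):
R_castable refractory = L/(kA) = 0.255/(1.23×29.6) = 0.007004 K/W
Sum of the known resistances R_other = 0.007004 K/W
Required total resistance R_tot = ΔT/Q_allow = 976/32300 = 0.03022 K/W
R_calcium silicate = R_tot − R_other = 0.02321 K/W
L = R·k·A = 0.02321×0.072×29.6

L ≈ 49.5 mm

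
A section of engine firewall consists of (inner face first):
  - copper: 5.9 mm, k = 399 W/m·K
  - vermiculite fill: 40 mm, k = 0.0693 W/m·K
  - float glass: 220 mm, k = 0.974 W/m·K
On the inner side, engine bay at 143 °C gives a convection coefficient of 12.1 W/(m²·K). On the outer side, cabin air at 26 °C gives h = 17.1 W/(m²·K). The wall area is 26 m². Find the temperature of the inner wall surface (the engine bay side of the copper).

T ≈ 133 °C

Thermal resistances in series:
R_inner film = 1/(h_i·A) = 1/(12.1×26) = 0.003179 K/W
R_copper = L/(kA) = 0.0059/(399×26) = 5.687×10^-7 K/W
R_vermiculite fill = L/(kA) = 0.04/(0.0693×26) = 0.0222 K/W
R_float glass = L/(kA) = 0.22/(0.974×26) = 0.008687 K/W
R_outer film = 1/(h_o·A) = 1/(17.1×26) = 0.002249 K/W
R_total = 0.03632 K/W;  Q = ΔT/R_total = 117/0.03632 = 3222 W
T_interface = T_inner − Q·ΣR(inner→interface) = 143 − 3220×0.003179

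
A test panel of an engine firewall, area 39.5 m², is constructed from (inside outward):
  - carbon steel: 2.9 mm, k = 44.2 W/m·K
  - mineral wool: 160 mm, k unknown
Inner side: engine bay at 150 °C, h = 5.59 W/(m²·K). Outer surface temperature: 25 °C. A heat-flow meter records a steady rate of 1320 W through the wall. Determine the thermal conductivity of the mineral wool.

Series thermal resistances:
R_inner film = 1/(h_i·A) = 1/(5.59×39.5) = 0.004529 K/W
R_carbon steel = L/(kA) = 0.0029/(44.2×39.5) = 1.661×10^-6 K/W
Sum of known resistances R_other = 0.004531 K/W
Total R = ΔT/Q = 125/1320 = 0.0947 K/W
R_mineral wool = R_total − R_other = 0.09017 K/W
k = L/(R·A) = 0.16/(0.09017×39.5)

k ≈ 0.0449 W/(m·K)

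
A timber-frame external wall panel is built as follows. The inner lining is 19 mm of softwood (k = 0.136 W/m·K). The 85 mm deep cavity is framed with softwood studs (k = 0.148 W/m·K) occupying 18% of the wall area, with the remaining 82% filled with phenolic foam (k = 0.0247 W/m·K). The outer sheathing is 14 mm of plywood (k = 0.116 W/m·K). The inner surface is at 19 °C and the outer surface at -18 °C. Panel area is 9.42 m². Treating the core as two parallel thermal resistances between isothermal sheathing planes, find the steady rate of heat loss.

Sheathing layers in series; stud and cavity paths in parallel between them.
R_inner = 0.019/(0.136×9.42) = 0.01483 K/W
R_stud  = 0.085/(0.148×0.18×9.42) = 0.3387 K/W
R_cav   = 0.085/(0.0247×0.82×9.42) = 0.4455 K/W
1/R_core = 1/R_stud + 1/R_cav → R_core = 0.1924 K/W
R_outer = 0.014/(0.116×9.42) = 0.01281 K/W
R_total = 0.2201 K/W
Q = ΔT/R_total = 37/0.2201

Q ≈ 168 W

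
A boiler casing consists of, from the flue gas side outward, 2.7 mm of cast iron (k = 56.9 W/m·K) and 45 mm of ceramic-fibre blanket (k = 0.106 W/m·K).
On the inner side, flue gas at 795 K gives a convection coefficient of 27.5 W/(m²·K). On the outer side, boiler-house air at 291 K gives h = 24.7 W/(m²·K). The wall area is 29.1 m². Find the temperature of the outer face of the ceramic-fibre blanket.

T ≈ 332 K

Model the wall as resistances in series:
R_inner film = 1/(h_i·A) = 1/(27.5×29.1) = 0.00125 K/W
R_cast iron = L/(kA) = 0.0027/(56.9×29.1) = 1.631×10^-6 K/W
R_ceramic-fibre blanket = L/(kA) = 0.045/(0.106×29.1) = 0.01459 K/W
R_outer film = 1/(h_o·A) = 1/(24.7×29.1) = 0.001391 K/W
R_total = 0.01723 K/W;  Q = ΔT/R_total = 504/0.01723 = 29250 W
T_interface = T_inner − Q·ΣR(inner→interface) = 795 − 29200×0.01584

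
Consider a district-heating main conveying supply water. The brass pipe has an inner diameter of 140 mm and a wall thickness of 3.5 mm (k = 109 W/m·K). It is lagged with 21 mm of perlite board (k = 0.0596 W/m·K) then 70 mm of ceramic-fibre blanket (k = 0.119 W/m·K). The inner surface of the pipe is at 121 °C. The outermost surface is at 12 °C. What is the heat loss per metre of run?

q′ ≈ 77.2 W/m

For a radial system each layer contributes R = ln(r_out/r_in)/(2πkL); films add R = 1/(hA).
R_brass pipe wall = ln(73.5/70)/(2π×109×1) = 7.124×10^-5 K/W
R_perlite board = ln(94.5/73.5)/(2π×0.0596×1) = 0.6711 K/W
R_ceramic-fibre blanket = ln(164.5/94.5)/(2π×0.119×1) = 0.7414 K/W
R_total = 1.413 K/W
Q = ΔT/R_total = 109/1.413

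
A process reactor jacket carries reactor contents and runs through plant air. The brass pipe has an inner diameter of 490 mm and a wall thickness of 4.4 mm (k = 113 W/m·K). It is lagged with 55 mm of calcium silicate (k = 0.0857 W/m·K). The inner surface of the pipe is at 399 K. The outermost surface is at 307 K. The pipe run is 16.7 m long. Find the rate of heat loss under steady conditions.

Q ≈ 4150 W

Treating each annulus and film as a series resistance:
R_brass pipe wall = ln(249.4/245)/(2π×113×16.7) = 1.501×10^-6 K/W
R_calcium silicate = ln(304.4/249.4)/(2π×0.0857×16.7) = 0.02216 K/W
R_total = 0.02216 K/W
Q = ΔT/R_total = 92/0.02216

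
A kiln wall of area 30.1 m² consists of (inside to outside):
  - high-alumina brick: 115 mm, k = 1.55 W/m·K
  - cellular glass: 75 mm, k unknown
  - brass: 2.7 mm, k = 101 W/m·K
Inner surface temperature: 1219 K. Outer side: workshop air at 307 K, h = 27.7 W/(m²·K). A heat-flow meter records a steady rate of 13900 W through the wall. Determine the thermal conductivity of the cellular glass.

k ≈ 0.0402 W/(m·K)

Thermal resistances in series:
R_high-alumina brick = L/(kA) = 0.115/(1.55×30.1) = 0.002465 K/W
R_brass = L/(kA) = 0.0027/(101×30.1) = 8.881×10^-7 K/W
R_outer film = 1/(h_o·A) = 1/(27.7×30.1) = 0.001199 K/W
Sum of known resistances R_other = 0.003665 K/W
Total R = ΔT/Q = 912/13900 = 0.06561 K/W
R_cellular glass = R_total − R_other = 0.06195 K/W
k = L/(R·A) = 0.075/(0.06195×30.1)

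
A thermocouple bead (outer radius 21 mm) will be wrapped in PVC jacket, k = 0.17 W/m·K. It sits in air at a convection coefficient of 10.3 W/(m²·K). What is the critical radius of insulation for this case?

r_cr ≈ 33 mm

For a sphere r_cr = 2k/h = 2×0.17/10.3
r_cr = 33 mm; since the bare radius (21 mm) is below r_cr, adding a thin layer of insulation will *increase* heat loss.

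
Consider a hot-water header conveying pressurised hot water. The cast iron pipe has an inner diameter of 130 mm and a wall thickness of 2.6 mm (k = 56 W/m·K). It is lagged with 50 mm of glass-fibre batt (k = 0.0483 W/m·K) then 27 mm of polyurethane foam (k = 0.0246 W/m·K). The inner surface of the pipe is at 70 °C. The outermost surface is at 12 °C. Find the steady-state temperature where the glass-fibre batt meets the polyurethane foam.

Radial resistances (cylindrical: R_cond = ln(r_o/r_i)/(2πkL), R_conv = 1/(h·2πrL)):
R_cast iron pipe wall = ln(67.6/65)/(2π×56×1) = 1.115×10^-4 K/W
R_glass-fibre batt = ln(117.6/67.6)/(2π×0.0483×1) = 1.824 K/W
R_polyurethane foam = ln(144.6/117.6)/(2π×0.0246×1) = 1.337 K/W
R_total = 3.162 K/W
Q = ΔT/R_total = 58/3.162
Q = 18.3 W/m
T_interface = T_inner − Q·ΣR(inner→interface) = 70 − 18.3×1.825

T ≈ 36.5 °C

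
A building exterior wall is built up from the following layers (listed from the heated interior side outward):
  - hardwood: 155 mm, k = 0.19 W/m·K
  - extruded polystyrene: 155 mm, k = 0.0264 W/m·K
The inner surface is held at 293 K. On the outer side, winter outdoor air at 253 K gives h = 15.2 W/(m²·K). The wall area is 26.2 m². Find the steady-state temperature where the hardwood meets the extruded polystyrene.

Model the wall as resistances in series:
R_hardwood = L/(kA) = 0.155/(0.19×26.2) = 0.03114 K/W
R_extruded polystyrene = L/(kA) = 0.155/(0.0264×26.2) = 0.2241 K/W
R_outer film = 1/(h_o·A) = 1/(15.2×26.2) = 0.002511 K/W
R_total = 0.2577 K/W;  Q = ΔT/R_total = 40/0.2577 = 155.2 W
T_interface = T_inner − Q·ΣR(inner→interface) = 293 − 155×0.03114

T ≈ 288 K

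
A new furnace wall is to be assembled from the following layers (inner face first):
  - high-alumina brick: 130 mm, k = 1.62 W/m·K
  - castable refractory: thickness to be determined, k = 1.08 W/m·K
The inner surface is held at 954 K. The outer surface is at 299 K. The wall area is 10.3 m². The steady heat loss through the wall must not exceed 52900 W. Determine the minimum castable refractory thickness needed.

Series thermal resistances:
R_high-alumina brick = L/(kA) = 0.13/(1.62×10.3) = 0.007791 K/W
Sum of the known resistances R_other = 0.007791 K/W
Required total resistance R_tot = ΔT/Q_allow = 655/52900 = 0.01238 K/W
R_castable refractory = R_tot − R_other = 0.004591 K/W
L = R·k·A = 0.004591×1.08×10.3

L ≈ 51.1 mm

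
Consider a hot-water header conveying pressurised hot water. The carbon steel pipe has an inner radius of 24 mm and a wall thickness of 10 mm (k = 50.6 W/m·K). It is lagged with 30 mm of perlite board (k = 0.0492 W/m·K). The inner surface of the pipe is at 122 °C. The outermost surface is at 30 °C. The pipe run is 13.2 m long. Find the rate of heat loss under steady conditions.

Q ≈ 593 W

Radial resistances (cylindrical: R_cond = ln(r_o/r_i)/(2πkL), R_conv = 1/(h·2πrL)):
R_carbon steel pipe wall = ln(34/24)/(2π×50.6×13.2) = 8.3×10^-5 K/W
R_perlite board = ln(64/34)/(2π×0.0492×13.2) = 0.155 K/W
R_total = 0.1551 K/W
Q = ΔT/R_total = 92/0.1551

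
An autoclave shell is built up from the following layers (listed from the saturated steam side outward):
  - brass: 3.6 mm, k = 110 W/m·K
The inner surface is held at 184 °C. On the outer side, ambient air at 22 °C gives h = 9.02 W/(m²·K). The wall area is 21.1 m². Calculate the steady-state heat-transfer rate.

Using the resistance-network approach (series):
R_brass = L/(kA) = 0.0036/(110×21.1) = 1.551×10^-6 K/W
R_outer film = 1/(h_o·A) = 1/(9.02×21.1) = 0.005254 K/W
R_total = 0.005256 K/W
Q = ΔT / R_total = 162 / 0.005256

Q ≈ 30800 W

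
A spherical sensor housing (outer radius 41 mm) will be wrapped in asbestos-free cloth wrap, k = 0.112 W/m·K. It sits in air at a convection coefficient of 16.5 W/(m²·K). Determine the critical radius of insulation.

For a sphere r_cr = 2k/h = 2×0.112/16.5
r_cr = 13.6 mm; since the bare radius (41 mm) is above r_cr, any added insulation will reduce heat loss.

r_cr ≈ 13.6 mm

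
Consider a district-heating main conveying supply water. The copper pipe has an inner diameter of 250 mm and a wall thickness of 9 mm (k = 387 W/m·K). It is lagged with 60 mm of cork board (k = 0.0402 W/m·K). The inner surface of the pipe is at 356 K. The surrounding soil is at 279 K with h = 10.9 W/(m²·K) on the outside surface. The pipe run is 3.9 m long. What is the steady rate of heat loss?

Radial resistances (cylindrical: R_cond = ln(r_o/r_i)/(2πkL), R_conv = 1/(h·2πrL)):
R_copper pipe wall = ln(134/125)/(2π×387×3.9) = 7.331×10^-6 K/W
R_cork board = ln(194/134)/(2π×0.0402×3.9) = 0.3756 K/W
R_outer film = 1/(h_o·2πr_oL) = 1/(10.9×2π×0.194×3.9) = 0.0193 K/W
R_total = 0.3949 K/W
Q = ΔT/R_total = 77/0.3949

Q ≈ 195 W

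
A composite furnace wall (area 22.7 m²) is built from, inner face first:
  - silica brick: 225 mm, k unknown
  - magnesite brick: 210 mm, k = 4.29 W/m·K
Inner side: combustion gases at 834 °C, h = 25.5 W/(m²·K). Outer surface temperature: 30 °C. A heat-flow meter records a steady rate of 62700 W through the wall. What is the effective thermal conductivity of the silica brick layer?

k ≈ 1.11 W/(m·K)

Model the wall as resistances in series:
R_inner film = 1/(h_i·A) = 1/(25.5×22.7) = 0.001728 K/W
R_magnesite brick = L/(kA) = 0.21/(4.29×22.7) = 0.002156 K/W
Sum of known resistances R_other = 0.003884 K/W
Total R = ΔT/Q = 804/62700 = 0.01282 K/W
R_silica brick = R_total − R_other = 0.008939 K/W
k = L/(R·A) = 0.225/(0.008939×22.7)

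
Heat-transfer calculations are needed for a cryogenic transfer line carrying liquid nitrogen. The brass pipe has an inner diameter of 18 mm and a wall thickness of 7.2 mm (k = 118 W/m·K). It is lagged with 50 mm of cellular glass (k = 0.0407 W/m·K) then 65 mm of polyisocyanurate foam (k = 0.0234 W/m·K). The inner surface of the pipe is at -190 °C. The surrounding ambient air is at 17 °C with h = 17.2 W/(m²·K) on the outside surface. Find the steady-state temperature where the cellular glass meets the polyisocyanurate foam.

T ≈ -78.6 °C

For a radial system each layer contributes R = ln(r_out/r_in)/(2πkL); films add R = 1/(hA).
R_brass pipe wall = ln(16.2/9)/(2π×118×1) = 7.928×10^-4 K/W
R_cellular glass = ln(66.2/16.2)/(2π×0.0407×1) = 5.505 K/W
R_polyisocyanurate foam = ln(131.2/66.2)/(2π×0.0234×1) = 4.653 K/W
R_outer film = 1/(h_o·2πr_oL) = 1/(17.2×2π×0.1312×1) = 0.07053 K/W
R_total = 10.23 K/W
Q = ΔT/R_total = 207/10.23
Q = 20.2 W/m
T_interface = T_inner + Q·ΣR(inner→interface) = -190 + 20.2×5.505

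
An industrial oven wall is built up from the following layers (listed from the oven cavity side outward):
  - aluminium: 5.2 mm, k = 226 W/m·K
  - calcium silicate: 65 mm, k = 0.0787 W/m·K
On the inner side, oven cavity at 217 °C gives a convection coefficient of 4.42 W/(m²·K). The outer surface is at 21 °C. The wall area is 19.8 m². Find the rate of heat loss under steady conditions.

Model the wall as resistances in series:
R_inner film = 1/(h_i·A) = 1/(4.42×19.8) = 0.01143 K/W
R_aluminium = L/(kA) = 0.0052/(226×19.8) = 1.162×10^-6 K/W
R_calcium silicate = L/(kA) = 0.065/(0.0787×19.8) = 0.04171 K/W
R_total = 0.05314 K/W
Q = ΔT / R_total = 196 / 0.05314

Q ≈ 3690 W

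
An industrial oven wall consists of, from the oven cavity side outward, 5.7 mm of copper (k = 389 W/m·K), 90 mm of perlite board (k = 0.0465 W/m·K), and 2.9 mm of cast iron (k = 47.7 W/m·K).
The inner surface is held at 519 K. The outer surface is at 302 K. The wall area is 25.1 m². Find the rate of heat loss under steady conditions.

Q ≈ 2810 W

Using the resistance-network approach (series):
R_copper = L/(kA) = 0.0057/(389×25.1) = 5.838×10^-7 K/W
R_perlite board = L/(kA) = 0.09/(0.0465×25.1) = 0.07711 K/W
R_cast iron = L/(kA) = 0.0029/(47.7×25.1) = 2.422×10^-6 K/W
R_total = 0.07711 K/W
Q = ΔT / R_total = 217 / 0.07711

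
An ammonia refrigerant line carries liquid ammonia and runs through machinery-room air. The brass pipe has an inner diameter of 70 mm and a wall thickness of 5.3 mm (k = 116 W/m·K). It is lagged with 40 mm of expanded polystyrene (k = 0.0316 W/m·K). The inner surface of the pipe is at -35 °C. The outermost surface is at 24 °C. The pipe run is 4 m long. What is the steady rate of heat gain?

Q ≈ 68 W

Per-layer cylindrical resistances, series-summed:
R_brass pipe wall = ln(40.3/35)/(2π×116×4) = 4.837×10^-5 K/W
R_expanded polystyrene = ln(80.3/40.3)/(2π×0.0316×4) = 0.8681 K/W
R_total = 0.8681 K/W
Q = ΔT/R_total = 59/0.8681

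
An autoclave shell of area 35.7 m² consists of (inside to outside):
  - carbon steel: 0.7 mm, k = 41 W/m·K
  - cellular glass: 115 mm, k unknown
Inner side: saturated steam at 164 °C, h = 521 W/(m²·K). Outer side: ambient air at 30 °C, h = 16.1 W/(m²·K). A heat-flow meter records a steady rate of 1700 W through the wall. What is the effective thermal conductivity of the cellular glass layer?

k ≈ 0.0418 W/(m·K)

Thermal resistances in series:
R_inner film = 1/(h_i·A) = 1/(521×35.7) = 5.376×10^-5 K/W
R_carbon steel = L/(kA) = 0.0007/(41×35.7) = 4.782×10^-7 K/W
R_outer film = 1/(h_o·A) = 1/(16.1×35.7) = 0.00174 K/W
Sum of known resistances R_other = 0.001794 K/W
Total R = ΔT/Q = 134/1700 = 0.07882 K/W
R_cellular glass = R_total − R_other = 0.07703 K/W
k = L/(R·A) = 0.115/(0.07703×35.7)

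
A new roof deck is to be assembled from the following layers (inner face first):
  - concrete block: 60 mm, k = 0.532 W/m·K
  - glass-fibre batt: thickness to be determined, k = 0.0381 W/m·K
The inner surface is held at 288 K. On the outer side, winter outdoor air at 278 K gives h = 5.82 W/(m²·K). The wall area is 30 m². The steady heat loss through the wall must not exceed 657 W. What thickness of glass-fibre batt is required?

Using the resistance-network approach (series):
R_concrete block = L/(kA) = 0.06/(0.532×30) = 0.003759 K/W
R_outer film = 1/(h_o·A) = 1/(5.82×30) = 0.005727 K/W
Sum of the known resistances R_other = 0.009487 K/W
Required total resistance R_tot = ΔT/Q_allow = 10/657 = 0.01522 K/W
R_glass-fibre batt = R_tot − R_other = 0.005734 K/W
L = R·k·A = 0.005734×0.0381×30

L ≈ 6.55 mm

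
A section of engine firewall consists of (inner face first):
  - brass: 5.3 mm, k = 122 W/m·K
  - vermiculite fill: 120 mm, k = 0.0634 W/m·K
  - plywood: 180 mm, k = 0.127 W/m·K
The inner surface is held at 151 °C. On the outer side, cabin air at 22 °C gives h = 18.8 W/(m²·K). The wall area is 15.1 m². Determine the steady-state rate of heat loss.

Series thermal resistances:
R_brass = L/(kA) = 0.0053/(122×15.1) = 2.877×10^-6 K/W
R_vermiculite fill = L/(kA) = 0.12/(0.0634×15.1) = 0.1253 K/W
R_plywood = L/(kA) = 0.18/(0.127×15.1) = 0.09386 K/W
R_outer film = 1/(h_o·A) = 1/(18.8×15.1) = 0.003523 K/W
R_total = 0.2227 K/W
Q = ΔT / R_total = 129 / 0.2227

Q ≈ 579 W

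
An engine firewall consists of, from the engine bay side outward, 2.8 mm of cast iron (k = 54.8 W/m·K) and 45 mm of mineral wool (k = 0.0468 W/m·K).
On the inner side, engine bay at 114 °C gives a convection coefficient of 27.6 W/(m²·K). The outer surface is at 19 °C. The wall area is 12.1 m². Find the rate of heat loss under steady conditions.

Q ≈ 1150 W

Thermal resistances in series:
R_inner film = 1/(h_i·A) = 1/(27.6×12.1) = 0.002994 K/W
R_cast iron = L/(kA) = 0.0028/(54.8×12.1) = 4.223×10^-6 K/W
R_mineral wool = L/(kA) = 0.045/(0.0468×12.1) = 0.07947 K/W
R_total = 0.08246 K/W
Q = ΔT / R_total = 95 / 0.08246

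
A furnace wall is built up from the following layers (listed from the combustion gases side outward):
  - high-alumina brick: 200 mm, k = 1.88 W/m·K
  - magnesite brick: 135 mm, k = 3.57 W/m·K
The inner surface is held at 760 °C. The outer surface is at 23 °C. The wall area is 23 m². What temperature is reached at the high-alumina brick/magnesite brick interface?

Treating each layer as a thermal resistance in series:
R_high-alumina brick = L/(kA) = 0.2/(1.88×23) = 0.004625 K/W
R_magnesite brick = L/(kA) = 0.135/(3.57×23) = 0.001644 K/W
R_total = 0.006269 K/W;  Q = ΔT/R_total = 737/0.006269 = 117600 W
T_interface = T_inner − Q·ΣR(inner→interface) = 760 − 118000×0.004625

T ≈ 216 °C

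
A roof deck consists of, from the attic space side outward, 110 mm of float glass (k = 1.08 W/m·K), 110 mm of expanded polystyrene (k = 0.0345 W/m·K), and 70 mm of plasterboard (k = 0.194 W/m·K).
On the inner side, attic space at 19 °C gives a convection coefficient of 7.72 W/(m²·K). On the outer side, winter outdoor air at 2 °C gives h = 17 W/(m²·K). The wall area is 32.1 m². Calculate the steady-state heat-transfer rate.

Q ≈ 142 W

Series thermal resistances:
R_inner film = 1/(h_i·A) = 1/(7.72×32.1) = 0.004035 K/W
R_float glass = L/(kA) = 0.11/(1.08×32.1) = 0.003173 K/W
R_expanded polystyrene = L/(kA) = 0.11/(0.0345×32.1) = 0.09933 K/W
R_plasterboard = L/(kA) = 0.07/(0.194×32.1) = 0.01124 K/W
R_outer film = 1/(h_o·A) = 1/(17×32.1) = 0.001833 K/W
R_total = 0.1196 K/W
Q = ΔT / R_total = 17 / 0.1196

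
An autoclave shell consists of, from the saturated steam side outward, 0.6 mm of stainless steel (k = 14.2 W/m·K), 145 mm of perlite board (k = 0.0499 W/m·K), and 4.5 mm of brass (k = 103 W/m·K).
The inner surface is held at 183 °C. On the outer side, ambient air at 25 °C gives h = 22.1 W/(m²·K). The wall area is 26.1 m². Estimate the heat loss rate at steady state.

Q ≈ 1400 W

Series thermal resistances:
R_stainless steel = L/(kA) = 0.0006/(14.2×26.1) = 1.619×10^-6 K/W
R_perlite board = L/(kA) = 0.145/(0.0499×26.1) = 0.1113 K/W
R_brass = L/(kA) = 0.0045/(103×26.1) = 1.674×10^-6 K/W
R_outer film = 1/(h_o·A) = 1/(22.1×26.1) = 0.001734 K/W
R_total = 0.1131 K/W
Q = ΔT / R_total = 158 / 0.1131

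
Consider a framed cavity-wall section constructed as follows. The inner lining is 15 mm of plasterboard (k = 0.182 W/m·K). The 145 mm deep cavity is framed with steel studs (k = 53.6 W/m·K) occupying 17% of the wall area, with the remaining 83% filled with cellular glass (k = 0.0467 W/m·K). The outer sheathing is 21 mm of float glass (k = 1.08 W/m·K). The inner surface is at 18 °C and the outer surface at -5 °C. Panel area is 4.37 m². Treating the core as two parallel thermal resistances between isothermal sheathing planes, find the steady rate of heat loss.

Sheathing layers in series; stud and cavity paths in parallel between them.
R_inner = 0.015/(0.182×4.37) = 0.01886 K/W
R_stud  = 0.145/(53.6×0.17×4.37) = 0.003641 K/W
R_cav   = 0.145/(0.0467×0.83×4.37) = 0.856 K/W
1/R_core = 1/R_stud + 1/R_cav → R_core = 0.003626 K/W
R_outer = 0.021/(1.08×4.37) = 0.00445 K/W
R_total = 0.02694 K/W
Q = ΔT/R_total = 23/0.02694

Q ≈ 854 W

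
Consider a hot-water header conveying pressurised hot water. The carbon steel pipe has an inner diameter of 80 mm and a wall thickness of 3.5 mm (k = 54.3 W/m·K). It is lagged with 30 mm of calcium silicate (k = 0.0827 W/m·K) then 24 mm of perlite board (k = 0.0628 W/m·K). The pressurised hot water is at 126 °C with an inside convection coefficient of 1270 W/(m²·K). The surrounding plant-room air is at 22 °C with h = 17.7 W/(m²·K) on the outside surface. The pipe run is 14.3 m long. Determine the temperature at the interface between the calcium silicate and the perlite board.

For a radial system each layer contributes R = ln(r_out/r_in)/(2πkL); films add R = 1/(hA).
R_inner film = 1/(h_i·2πr₁L) = 1/(1270×2π×0.04×14.3) = 2.191×10^-4 K/W
R_carbon steel pipe wall = ln(43.5/40)/(2π×54.3×14.3) = 1.719×10^-5 K/W
R_calcium silicate = ln(73.5/43.5)/(2π×0.0827×14.3) = 0.07059 K/W
R_perlite board = ln(97.5/73.5)/(2π×0.0628×14.3) = 0.05008 K/W
R_outer film = 1/(h_o·2πr_oL) = 1/(17.7×2π×0.0975×14.3) = 0.006449 K/W
R_total = 0.1274 K/W
Q = ΔT/R_total = 104/0.1274
Q = 817 W
T_interface = T_inner − Q·ΣR(inner→interface) = 126 − 817×0.07083

T ≈ 68.2 °C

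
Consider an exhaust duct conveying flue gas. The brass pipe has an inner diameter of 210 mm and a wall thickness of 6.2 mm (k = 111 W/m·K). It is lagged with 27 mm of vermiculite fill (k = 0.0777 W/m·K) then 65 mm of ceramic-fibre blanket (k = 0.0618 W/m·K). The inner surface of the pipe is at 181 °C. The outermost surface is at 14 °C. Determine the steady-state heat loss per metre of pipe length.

q′ ≈ 116 W/m

Radial resistances (cylindrical: R_cond = ln(r_o/r_i)/(2πkL), R_conv = 1/(h·2πrL)):
R_brass pipe wall = ln(111.2/105)/(2π×111×1) = 8.226×10^-5 K/W
R_vermiculite fill = ln(138.2/111.2)/(2π×0.0777×1) = 0.4452 K/W
R_ceramic-fibre blanket = ln(203.2/138.2)/(2π×0.0618×1) = 0.9928 K/W
R_total = 1.438 K/W
Q = ΔT/R_total = 167/1.438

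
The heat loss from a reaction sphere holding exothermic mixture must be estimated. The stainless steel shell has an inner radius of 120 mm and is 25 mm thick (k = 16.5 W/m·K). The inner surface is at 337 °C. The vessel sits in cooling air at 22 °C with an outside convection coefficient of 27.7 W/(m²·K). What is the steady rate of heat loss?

For a spherical shell R = (1/r₁ − 1/r₂)/(4πk); film R = 1/(h·4πr²). In series:
R_stainless steel shell = (1/0.12 − 1/0.145)/(4π×16.5) = 0.006929 K/W
R_outer film = 1/(h·4πr_o²) = 1/(27.7×4π×0.145²) = 0.1366 K/W
R_total = 0.1436 K/W
Q = ΔT/R_total = 315/0.1436

Q ≈ 2190 W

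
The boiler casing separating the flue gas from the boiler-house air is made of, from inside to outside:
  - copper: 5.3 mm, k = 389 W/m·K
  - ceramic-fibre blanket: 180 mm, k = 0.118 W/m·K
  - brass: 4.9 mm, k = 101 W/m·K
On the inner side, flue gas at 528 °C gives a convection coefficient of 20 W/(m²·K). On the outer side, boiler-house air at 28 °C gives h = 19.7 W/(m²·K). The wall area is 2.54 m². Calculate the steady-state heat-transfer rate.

Q ≈ 781 W

Series thermal resistances:
R_inner film = 1/(h_i·A) = 1/(20×2.54) = 0.01969 K/W
R_copper = L/(kA) = 0.0053/(389×2.54) = 5.364×10^-6 K/W
R_ceramic-fibre blanket = L/(kA) = 0.18/(0.118×2.54) = 0.6006 K/W
R_brass = L/(kA) = 0.0049/(101×2.54) = 1.91×10^-5 K/W
R_outer film = 1/(h_o·A) = 1/(19.7×2.54) = 0.01998 K/W
R_total = 0.6403 K/W
Q = ΔT / R_total = 500 / 0.6403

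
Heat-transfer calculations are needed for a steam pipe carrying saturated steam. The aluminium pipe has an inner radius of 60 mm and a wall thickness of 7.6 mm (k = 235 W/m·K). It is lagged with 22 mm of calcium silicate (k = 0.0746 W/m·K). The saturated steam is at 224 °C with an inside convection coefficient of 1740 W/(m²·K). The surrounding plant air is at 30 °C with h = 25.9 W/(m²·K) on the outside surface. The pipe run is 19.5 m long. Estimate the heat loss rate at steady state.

Q ≈ 5640 W

Treating each annulus and film as a series resistance:
R_inner film = 1/(h_i·2πr₁L) = 1/(1740×2π×0.06×19.5) = 7.818×10^-5 K/W
R_aluminium pipe wall = ln(67.6/60)/(2π×235×19.5) = 4.142×10^-6 K/W
R_calcium silicate = ln(89.6/67.6)/(2π×0.0746×19.5) = 0.03083 K/W
R_outer film = 1/(h_o·2πr_oL) = 1/(25.9×2π×0.0896×19.5) = 0.003517 K/W
R_total = 0.03442 K/W
Q = ΔT/R_total = 194/0.03442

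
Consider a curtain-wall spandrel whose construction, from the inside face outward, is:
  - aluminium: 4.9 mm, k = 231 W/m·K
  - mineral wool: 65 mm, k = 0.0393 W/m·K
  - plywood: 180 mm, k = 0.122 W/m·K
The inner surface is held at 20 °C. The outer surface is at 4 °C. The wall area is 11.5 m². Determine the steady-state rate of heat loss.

Model the wall as resistances in series:
R_aluminium = L/(kA) = 0.0049/(231×11.5) = 1.845×10^-6 K/W
R_mineral wool = L/(kA) = 0.065/(0.0393×11.5) = 0.1438 K/W
R_plywood = L/(kA) = 0.18/(0.122×11.5) = 0.1283 K/W
R_total = 0.2721 K/W
Q = ΔT / R_total = 16 / 0.2721

Q ≈ 58.8 W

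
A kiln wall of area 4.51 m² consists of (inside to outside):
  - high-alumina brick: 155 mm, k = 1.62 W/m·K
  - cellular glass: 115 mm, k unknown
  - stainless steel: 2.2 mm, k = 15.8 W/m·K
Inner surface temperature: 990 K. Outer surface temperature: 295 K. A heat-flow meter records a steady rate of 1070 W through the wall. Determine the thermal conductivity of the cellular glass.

Treating each layer as a thermal resistance in series:
R_high-alumina brick = L/(kA) = 0.155/(1.62×4.51) = 0.02121 K/W
R_stainless steel = L/(kA) = 0.0022/(15.8×4.51) = 3.087×10^-5 K/W
Sum of known resistances R_other = 0.02125 K/W
Total R = ΔT/Q = 695/1070 = 0.6495 K/W
R_cellular glass = R_total − R_other = 0.6283 K/W
k = L/(R·A) = 0.115/(0.6283×4.51)

k ≈ 0.0406 W/(m·K)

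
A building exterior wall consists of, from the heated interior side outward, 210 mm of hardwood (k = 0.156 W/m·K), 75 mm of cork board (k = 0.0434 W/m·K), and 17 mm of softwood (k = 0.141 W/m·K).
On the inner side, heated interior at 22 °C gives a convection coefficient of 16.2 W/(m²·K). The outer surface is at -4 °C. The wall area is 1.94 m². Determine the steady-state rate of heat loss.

Using the resistance-network approach (series):
R_inner film = 1/(h_i·A) = 1/(16.2×1.94) = 0.03182 K/W
R_hardwood = L/(kA) = 0.21/(0.156×1.94) = 0.6939 K/W
R_cork board = L/(kA) = 0.075/(0.0434×1.94) = 0.8908 K/W
R_softwood = L/(kA) = 0.017/(0.141×1.94) = 0.06215 K/W
R_total = 1.679 K/W
Q = ΔT / R_total = 26 / 1.679

Q ≈ 15.5 W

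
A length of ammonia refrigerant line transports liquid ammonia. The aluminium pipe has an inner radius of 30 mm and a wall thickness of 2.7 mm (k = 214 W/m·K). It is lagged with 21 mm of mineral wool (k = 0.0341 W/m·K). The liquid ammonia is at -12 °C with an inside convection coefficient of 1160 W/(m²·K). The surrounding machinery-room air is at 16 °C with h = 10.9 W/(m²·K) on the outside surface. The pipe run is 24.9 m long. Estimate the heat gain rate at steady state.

Per-layer cylindrical resistances, series-summed:
R_inner film = 1/(h_i·2πr₁L) = 1/(1160×2π×0.03×24.9) = 1.837×10^-4 K/W
R_aluminium pipe wall = ln(32.7/30)/(2π×214×24.9) = 2.574×10^-6 K/W
R_mineral wool = ln(53.7/32.7)/(2π×0.0341×24.9) = 0.09298 K/W
R_outer film = 1/(h_o·2πr_oL) = 1/(10.9×2π×0.0537×24.9) = 0.01092 K/W
R_total = 0.1041 K/W
Q = ΔT/R_total = 28/0.1041

Q ≈ 269 W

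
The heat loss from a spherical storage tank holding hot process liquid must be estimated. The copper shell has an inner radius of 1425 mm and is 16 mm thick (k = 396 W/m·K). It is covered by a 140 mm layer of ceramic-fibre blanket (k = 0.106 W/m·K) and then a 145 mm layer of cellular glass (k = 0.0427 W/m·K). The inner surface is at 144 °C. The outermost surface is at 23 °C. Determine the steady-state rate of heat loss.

Q ≈ 834 W

Spherical conduction: R = (1/r_in − 1/r_out)/(4πk) per layer; series-sum.
R_copper shell = (1/1.425 − 1/1.441)/(4π×396) = 1.566×10^-6 K/W
R_ceramic-fibre blanket = (1/1.441 − 1/1.581)/(4π×0.106) = 0.04613 K/W
R_cellular glass = (1/1.581 − 1/1.726)/(4π×0.0427) = 0.09903 K/W
R_total = 0.1452 K/W
Q = ΔT/R_total = 121/0.1452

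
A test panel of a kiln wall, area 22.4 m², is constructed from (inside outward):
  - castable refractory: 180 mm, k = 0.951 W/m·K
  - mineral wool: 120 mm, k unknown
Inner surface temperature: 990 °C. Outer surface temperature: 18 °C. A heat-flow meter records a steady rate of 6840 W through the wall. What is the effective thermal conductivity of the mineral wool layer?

Series thermal resistances:
R_castable refractory = L/(kA) = 0.18/(0.951×22.4) = 0.00845 K/W
Sum of known resistances R_other = 0.00845 K/W
Total R = ΔT/Q = 972/6840 = 0.1421 K/W
R_mineral wool = R_total − R_other = 0.1337 K/W
k = L/(R·A) = 0.12/(0.1337×22.4)

k ≈ 0.0401 W/(m·K)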